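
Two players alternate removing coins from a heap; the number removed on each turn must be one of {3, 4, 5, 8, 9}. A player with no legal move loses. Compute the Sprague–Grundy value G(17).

1

G(0) = 0
G(1) = mex{} = 0
G(2) = mex{} = 0
G(3) = mex{0} = 1
G(4) = mex{0,0} = 1
G(5) = mex{0,0,0} = 1
G(6) = mex{1,0,0} = 2
G(7) = mex{1,1,0} = 2
G(8) = mex{1,1,1,0} = 2
G(9) = mex{2,1,1,0,0} = 3
G(10) = mex{2,2,1,0,0} = 3
G(11) = mex{2,2,2,1,0} = 3
G(12) = mex{3,2,2,1,1} = 0
G(13) = mex{3,3,2,1,1} = 0
G(14) = mex{3,3,3,2,1} = 0
G(15) = mex{0,3,3,2,2} = 1
G(16) = mex{0,0,3,2,2} = 1
G(17) = mex{0,0,0,3,2} = 1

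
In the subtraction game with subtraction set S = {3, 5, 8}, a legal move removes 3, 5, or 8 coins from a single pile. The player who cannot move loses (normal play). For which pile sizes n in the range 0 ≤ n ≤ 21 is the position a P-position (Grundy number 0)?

G(0) = 0
G(1) = mex{} = 0
G(2) = mex{} = 0
G(3) = mex{0} = 1
G(4) = mex{0} = 1
G(5) = mex{0,0} = 1
G(6) = mex{1,0} = 2
G(7) = mex{1,0} = 2
G(8) = mex{1,1,0} = 2
G(9) = mex{2,1,0} = 3
G(10) = mex{2,1,0} = 3
G(11) = mex{2,2,1} = 0
G(12) = mex{3,2,1} = 0
G(13) = mex{3,2,1} = 0
G(14) = mex{0,3,2} = 1
G(15) = mex{0,3,2} = 1
G(16) = mex{0,0,2} = 1
G(17) = mex{1,0,3} = 2
G(18) = mex{1,0,3} = 2
G(19) = mex{1,1,0} = 2
G(20) = mex{2,1,0} = 3
G(21) = mex{2,1,0} = 3
P-positions are exactly the n with G(n) = 0.

0, 1, 2, 11, 12, 13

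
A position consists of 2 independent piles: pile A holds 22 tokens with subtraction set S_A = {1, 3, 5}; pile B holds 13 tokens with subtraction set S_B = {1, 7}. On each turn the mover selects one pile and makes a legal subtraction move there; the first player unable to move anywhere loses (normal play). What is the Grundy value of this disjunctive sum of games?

Pile A, S = {1, 3, 5}:
n :  0  1  2  3  4  5  6  7  8  9 10 11 12 13 14 15 16 17 18 19 20 21 22
G :  0  1  0  1  0  1  0  1  0  1  0  1  0  1  0  1  0  1  0  1  0  1  0
G_A(22) = 0.
Pile B, S = {1, 7}:
G(0) = 0
G(1) = mex{0} = 1
G(2) = mex{1} = 0
G(3) = mex{0} = 1
G(4) = mex{1} = 0
G(5) = mex{0} = 1
G(6) = mex{1} = 0
G(7) = mex{0,0} = 1
G(8) = mex{1,1} = 0
G(9) = mex{0,0} = 1
G(10) = mex{1,1} = 0
G(11) = mex{0,0} = 1
G(12) = mex{1,1} = 0
G(13) = mex{0,0} = 1
G_B(13) = 1.
Combined Grundy value = 0 ⊕ 1 = 1.

1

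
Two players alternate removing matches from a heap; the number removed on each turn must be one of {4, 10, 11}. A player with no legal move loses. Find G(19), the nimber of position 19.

n :  0  1  2  3  4  5  6  7  8  9 10 11 12 13 14 15 16 17 18 19
G :  0  0  0  0  1  1  1  1  0  0  2  2  1  1  3  0  0  0  2  1

1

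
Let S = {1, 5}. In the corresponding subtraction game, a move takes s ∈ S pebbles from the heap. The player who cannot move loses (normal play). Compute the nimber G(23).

G(0) = 0
G(1) = mex{0} = 1
G(2) = mex{1} = 0
G(3) = mex{0} = 1
G(4) = mex{1} = 0
G(5) = mex{0,0} = 1
G(6) = mex{1,1} = 0
G(7) = mex{0,0} = 1
G(8) = mex{1,1} = 0
G(9) = mex{0,0} = 1
G(10) = mex{1,1} = 0
G(11) = mex{0,0} = 1
G(12) = mex{1,1} = 0
G(13) = mex{0,0} = 1
G(14) = mex{1,1} = 0
G(15) = mex{0,0} = 1
G(16) = mex{1,1} = 0
G(17) = mex{0,0} = 1
G(18) = mex{1,1} = 0
G(19) = mex{0,0} = 1
G(20) = mex{1,1} = 0
G(21) = mex{0,0} = 1
G(22) = mex{1,1} = 0
G(23) = mex{0,0} = 1

1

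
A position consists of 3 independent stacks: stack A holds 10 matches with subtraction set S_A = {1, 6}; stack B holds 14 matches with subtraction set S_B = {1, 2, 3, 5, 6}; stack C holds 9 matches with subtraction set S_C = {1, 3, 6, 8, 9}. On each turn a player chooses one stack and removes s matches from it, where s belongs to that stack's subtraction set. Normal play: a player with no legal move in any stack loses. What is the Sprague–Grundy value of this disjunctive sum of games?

0

Stack A, S = {1, 6}:
n :  0  1  2  3  4  5  6  7  8  9 10
G :  0  1  0  1  0  1  2  0  1  0  1
G_A(10) = 1.
Stack B, S = {1, 2, 3, 5, 6}:
G(0) = 0
G(1) = mex{0} = 1
G(2) = mex{1,0} = 2
G(3) = mex{2,1,0} = 3
G(4) = mex{3,2,1} = 0
G(5) = mex{0,3,2,0} = 1
G(6) = mex{1,0,3,1,0} = 2
G(7) = mex{2,1,0,2,1} = 3
G(8) = mex{3,2,1,3,2} = 0
G(9) = mex{0,3,2,0,3} = 1
G(10) = mex{1,0,3,1,0} = 2
G(11) = mex{2,1,0,2,1} = 3
G(12) = mex{3,2,1,3,2} = 0
G(13) = mex{0,3,2,0,3} = 1
G(14) = mex{1,0,3,1,0} = 2
G_B(14) = 2.
Stack C, S = {1, 3, 6, 8, 9}:
n : 0 1 2 3 4 5 6 7 8 9
G : 0 1 0 1 0 1 2 3 2 3
G_C(9) = 3.
Combined Grundy value = 1 ⊕ 2 ⊕ 3 = 0.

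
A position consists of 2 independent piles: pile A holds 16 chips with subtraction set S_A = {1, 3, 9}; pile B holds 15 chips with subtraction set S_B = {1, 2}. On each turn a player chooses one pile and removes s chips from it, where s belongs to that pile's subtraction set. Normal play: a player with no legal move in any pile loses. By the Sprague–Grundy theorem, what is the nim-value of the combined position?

0

Pile A, S = {1, 3, 9}:
n :  0  1  2  3  4  5  6  7  8  9 10 11 12 13 14 15 16
G :  0  1  0  1  0  1  0  1  0  1  0  1  0  1  0  1  0
G_A(16) = 0.
Pile B, S = {1, 2}:
n :  0  1  2  3  4  5  6  7  8  9 10 11 12 13 14 15
G :  0  1  2  0  1  2  0  1  2  0  1  2  0  1  2  0
G_B(15) = 0.
Combined Grundy value = 0 ⊕ 0 = 0.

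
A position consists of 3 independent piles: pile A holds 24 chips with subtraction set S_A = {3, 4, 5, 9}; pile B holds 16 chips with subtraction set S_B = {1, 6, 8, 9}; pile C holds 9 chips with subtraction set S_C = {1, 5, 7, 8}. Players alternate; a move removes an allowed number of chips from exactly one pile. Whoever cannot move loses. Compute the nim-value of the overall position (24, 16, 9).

2

Pile A, S = {3, 4, 5, 9}:
G(0) = 0
G(1) = mex{} = 0
G(2) = mex{} = 0
G(3) = mex{0} = 1
G(4) = mex{0,0} = 1
G(5) = mex{0,0,0} = 1
G(6) = mex{1,0,0} = 2
G(7) = mex{1,1,0} = 2
G(8) = mex{1,1,1} = 0
G(9) = mex{2,1,1,0} = 3
G(10) = mex{2,2,1,0} = 3
G(11) = mex{0,2,2,0} = 1
G(12) = mex{3,0,2,1} = 4
G(13) = mex{3,3,0,1} = 2
G(14) = mex{1,3,3,1} = 0
G(15) = mex{4,1,3,2} = 0
G(16) = mex{2,4,1,2} = 0
G(17) = mex{0,2,4,0} = 1
G(18) = mex{0,0,2,3} = 1
G(19) = mex{0,0,0,3} = 1
G(20) = mex{1,0,0,1} = 2
G(21) = mex{1,1,0,4} = 2
G(22) = mex{1,1,1,2} = 0
G(23) = mex{2,1,1,0} = 3
G(24) = mex{2,2,1,0} = 3
G_A(24) = 3.
Pile B, S = {1, 6, 8, 9}:
n :  0  1  2  3  4  5  6  7  8  9 10 11 12 13 14 15 16
G :  0  1  0  1  0  1  2  0  1  2  3  2  3  2  0  1  2
G_B(16) = 2.
Pile C, S = {1, 5, 7, 8}:
G(0) = 0
G(1) = mex{0} = 1
G(2) = mex{1} = 0
G(3) = mex{0} = 1
G(4) = mex{1} = 0
G(5) = mex{0,0} = 1
G(6) = mex{1,1} = 0
G(7) = mex{0,0,0} = 1
G(8) = mex{1,1,1,0} = 2
G(9) = mex{2,0,0,1} = 3
G_C(9) = 3.
Combined Grundy value = 3 ⊕ 2 ⊕ 3 = 2.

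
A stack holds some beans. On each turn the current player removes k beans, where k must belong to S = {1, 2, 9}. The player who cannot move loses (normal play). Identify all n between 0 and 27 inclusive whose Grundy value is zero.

G(0) = 0
G(1) = mex{0} = 1
G(2) = mex{1,0} = 2
G(3) = mex{2,1} = 0
G(4) = mex{0,2} = 1
G(5) = mex{1,0} = 2
G(6) = mex{2,1} = 0
G(7) = mex{0,2} = 1
G(8) = mex{1,0} = 2
G(9) = mex{2,1,0} = 3
G(10) = mex{3,2,1} = 0
G(11) = mex{0,3,2} = 1
G(12) = mex{1,0,0} = 2
G(13) = mex{2,1,1} = 0
G(14) = mex{0,2,2} = 1
G(15) = mex{1,0,0} = 2
G(16) = mex{2,1,1} = 0
G(17) = mex{0,2,2} = 1
G(18) = mex{1,0,3} = 2
G(19) = mex{2,1,0} = 3
G(20) = mex{3,2,1} = 0
G(21) = mex{0,3,2} = 1
G(22) = mex{1,0,0} = 2
G(23) = mex{2,1,1} = 0
G(24) = mex{0,2,2} = 1
G(25) = mex{1,0,0} = 2
G(26) = mex{2,1,1} = 0
G(27) = mex{0,2,2} = 1
P-positions are exactly the n with G(n) = 0.

0, 3, 6, 10, 13, 16, 20, 23, 26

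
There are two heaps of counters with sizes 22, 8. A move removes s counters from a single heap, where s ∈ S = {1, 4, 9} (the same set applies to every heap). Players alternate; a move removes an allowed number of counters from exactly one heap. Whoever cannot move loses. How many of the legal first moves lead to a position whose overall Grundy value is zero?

All heaps use S = {1, 4, 9}:
n :  0  1  2  3  4  5  6  7  8  9 10 11 12 13 14 15 16 17 18 19 20 21 22
G :  0  1  0  1  2  0  1  0  1  2  0  1  0  1  2  0  1  0  1  2  0  1  0
Heap A: G(22) = 0.
Heap B: G(8) = 1.
Combined Grundy value = 0 ⊕ 1 = 1.
A winning move leaves total XOR = 0, i.e. changes one component's Grundy value g to g ⊕ X where X is the current total.
Heap A: need g' = 0⊕1 = 1. Options: 22−1→G=1, 22−4→G=1, 22−9→G=1. Hits: 3.
Heap B: need g' = 1⊕1 = 0. Options: 8−1→G=0, 8−4→G=2. Hits: 1.

4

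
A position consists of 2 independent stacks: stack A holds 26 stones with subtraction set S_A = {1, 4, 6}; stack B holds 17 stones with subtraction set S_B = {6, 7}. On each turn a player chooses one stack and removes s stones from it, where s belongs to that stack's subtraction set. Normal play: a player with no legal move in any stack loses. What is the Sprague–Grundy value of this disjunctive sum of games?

1

Stack A, S = {1, 4, 6}:
n :  0  1  2  3  4  5  6  7  8  9 10 11 12 13 14 15 16 17 18 19 20 21 22 23 24 25 26
G :  0  1  0  1  2  0  1  0  1  2  0  1  0  1  2  0  1  0  1  2  0  1  0  1  2  0  1
G_A(26) = 1.
Stack B, S = {6, 7}:
n :  0  1  2  3  4  5  6  7  8  9 10 11 12 13 14 15 16 17
G :  0  0  0  0  0  0  1  1  1  1  1  1  2  0  0  0  0  0
G_B(17) = 0.
Combined Grundy value = 1 ⊕ 0 = 1.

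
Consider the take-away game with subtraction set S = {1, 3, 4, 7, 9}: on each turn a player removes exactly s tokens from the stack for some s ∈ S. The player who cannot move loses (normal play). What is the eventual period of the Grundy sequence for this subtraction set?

8

G(0) = 0
G(1) = mex{0} = 1
G(2) = mex{1} = 0
G(3) = mex{0,0} = 1
G(4) = mex{1,1,0} = 2
G(5) = mex{2,0,1} = 3
G(6) = mex{3,1,0} = 2
G(7) = mex{2,2,1,0} = 3
G(8) = mex{3,3,2,1} = 0
G(9) = mex{0,2,3,0,0} = 1
G(10) = mex{1,3,2,1,1} = 0
G(11) = mex{0,0,3,2,0} = 1
G(12) = mex{1,1,0,3,1} = 2
G(13) = mex{2,0,1,2,2} = 3
G(14) = mex{3,1,0,3,3} = 2
G(15) = mex{2,2,1,0,2} = 3
G(16) = mex{3,3,2,1,3} = 0
G(17) = mex{0,2,3,0,0} = 1
G(18) = mex{1,3,2,1,1} = 0
G(n+8) = G(n) holds for n = 0,…,8 (a full window of length max(S) = 9), so the sequence is purely periodic with period 8.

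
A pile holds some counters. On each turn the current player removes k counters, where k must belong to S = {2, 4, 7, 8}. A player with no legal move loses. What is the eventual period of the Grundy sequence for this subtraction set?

11

G(0) = 0
G(1) = mex{} = 0
G(2) = mex{0} = 1
G(3) = mex{0} = 1
G(4) = mex{1,0} = 2
G(5) = mex{1,0} = 2
G(6) = mex{2,1} = 0
G(7) = mex{2,1,0} = 3
G(8) = mex{0,2,0,0} = 1
G(9) = mex{3,2,1,0} = 4
G(10) = mex{1,0,1,1} = 2
G(11) = mex{4,3,2,1} = 0
G(12) = mex{2,1,2,2} = 0
G(13) = mex{0,4,0,2} = 1
G(14) = mex{0,2,3,0} = 1
G(15) = mex{1,0,1,3} = 2
G(16) = mex{1,0,4,1} = 2
G(17) = mex{2,1,2,4} = 0
G(18) = mex{2,1,0,2} = 3
G(19) = mex{0,2,0,0} = 1
G(20) = mex{3,2,1,0} = 4
G(21) = mex{1,0,1,1} = 2
G(22) = mex{4,3,2,1} = 0
G(23) = mex{2,1,2,2} = 0
G(n+11) = G(n) holds for n = 0,…,7 (a full window of length max(S) = 8), so the sequence is purely periodic with period 11.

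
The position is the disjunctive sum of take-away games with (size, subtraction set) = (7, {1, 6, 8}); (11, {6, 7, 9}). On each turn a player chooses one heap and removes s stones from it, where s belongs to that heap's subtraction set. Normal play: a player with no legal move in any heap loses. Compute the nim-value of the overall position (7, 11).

1

Heap A, S = {1, 6, 8}:
G(0) = 0
G(1) = mex{0} = 1
G(2) = mex{1} = 0
G(3) = mex{0} = 1
G(4) = mex{1} = 0
G(5) = mex{0} = 1
G(6) = mex{1,0} = 2
G(7) = mex{2,1} = 0
G_A(7) = 0.
Heap B, S = {6, 7, 9}:
G(0) = 0
G(1) = mex{} = 0
G(2) = mex{} = 0
G(3) = mex{} = 0
G(4) = mex{} = 0
G(5) = mex{} = 0
G(6) = mex{0} = 1
G(7) = mex{0,0} = 1
G(8) = mex{0,0} = 1
G(9) = mex{0,0,0} = 1
G(10) = mex{0,0,0} = 1
G(11) = mex{0,0,0} = 1
G_B(11) = 1.
Combined Grundy value = 0 ⊕ 1 = 1.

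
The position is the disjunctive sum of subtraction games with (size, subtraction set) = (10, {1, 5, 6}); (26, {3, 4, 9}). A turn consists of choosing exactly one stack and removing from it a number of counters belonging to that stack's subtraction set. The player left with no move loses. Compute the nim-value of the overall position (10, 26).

Stack A, S = {1, 5, 6}:
n :  0  1  2  3  4  5  6  7  8  9 10
G :  0  1  0  1  0  1  2  3  2  3  2
G_A(10) = 2.
Stack B, S = {3, 4, 9}:
n :  0  1  2  3  4  5  6  7  8  9 10 11 12 13 14 15 16 17 18 19 20 21 22 23 24 25 26
G :  0  0  0  1  1  1  2  0  0  3  1  1  2  0  0  0  1  1  1  2  0  0  3  1  1  2  0
G_B(26) = 0.
Combined Grundy value = 2 ⊕ 0 = 2.

2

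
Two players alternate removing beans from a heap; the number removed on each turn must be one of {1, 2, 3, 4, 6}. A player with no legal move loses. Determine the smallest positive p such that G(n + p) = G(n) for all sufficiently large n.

5

n :  0  1  2  3  4  5  6  7  8  9 10 11 12 13 14
G :  0  1  2  3  4  0  1  2  3  4  0  1  2  3  4
G(n+5) = G(n) holds for n = 0,…,5 (a full window of length max(S) = 6), so the sequence is purely periodic with period 5.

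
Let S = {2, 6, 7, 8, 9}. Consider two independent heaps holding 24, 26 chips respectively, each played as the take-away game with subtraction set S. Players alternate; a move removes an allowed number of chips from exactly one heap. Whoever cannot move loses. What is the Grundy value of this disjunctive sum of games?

All heaps use S = {2, 6, 7, 8, 9}:
G(0) = 0
G(1) = mex{} = 0
G(2) = mex{0} = 1
G(3) = mex{0} = 1
G(4) = mex{1} = 0
G(5) = mex{1} = 0
G(6) = mex{0,0} = 1
G(7) = mex{0,0,0} = 1
G(8) = mex{1,1,0,0} = 2
G(9) = mex{1,1,1,0,0} = 2
G(10) = mex{2,0,1,1,0} = 3
G(11) = mex{2,0,0,1,1} = 3
G(12) = mex{3,1,0,0,1} = 2
G(13) = mex{3,1,1,0,0} = 2
G(14) = mex{2,2,1,1,0} = 3
G(15) = mex{2,2,2,1,1} = 0
G(16) = mex{3,3,2,2,1} = 0
G(17) = mex{0,3,3,2,2} = 1
G(18) = mex{0,2,3,3,2} = 1
G(19) = mex{1,2,2,3,3} = 0
G(20) = mex{1,3,2,2,3} = 0
G(21) = mex{0,0,3,2,2} = 1
G(22) = mex{0,0,0,3,2} = 1
G(23) = mex{1,1,0,0,3} = 2
G(24) = mex{1,1,1,0,0} = 2
G(25) = mex{2,0,1,1,0} = 3
G(26) = mex{2,0,0,1,1} = 3
Heap A: G(24) = 2.
Heap B: G(26) = 3.
Combined Grundy value = 2 ⊕ 3 = 1.

1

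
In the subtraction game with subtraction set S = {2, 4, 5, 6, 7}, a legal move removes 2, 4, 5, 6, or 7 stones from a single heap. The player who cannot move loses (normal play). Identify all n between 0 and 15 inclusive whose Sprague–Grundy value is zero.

G(0) = 0
G(1) = mex{} = 0
G(2) = mex{0} = 1
G(3) = mex{0} = 1
G(4) = mex{1,0} = 2
G(5) = mex{1,0,0} = 2
G(6) = mex{2,1,0,0} = 3
G(7) = mex{2,1,1,0,0} = 3
G(8) = mex{3,2,1,1,0} = 4
G(9) = mex{3,2,2,1,1} = 0
G(10) = mex{4,3,2,2,1} = 0
G(11) = mex{0,3,3,2,2} = 1
G(12) = mex{0,4,3,3,2} = 1
G(13) = mex{1,0,4,3,3} = 2
G(14) = mex{1,0,0,4,3} = 2
G(15) = mex{2,1,0,0,4} = 3
P-positions are exactly the n with G(n) = 0.

0, 1, 9, 10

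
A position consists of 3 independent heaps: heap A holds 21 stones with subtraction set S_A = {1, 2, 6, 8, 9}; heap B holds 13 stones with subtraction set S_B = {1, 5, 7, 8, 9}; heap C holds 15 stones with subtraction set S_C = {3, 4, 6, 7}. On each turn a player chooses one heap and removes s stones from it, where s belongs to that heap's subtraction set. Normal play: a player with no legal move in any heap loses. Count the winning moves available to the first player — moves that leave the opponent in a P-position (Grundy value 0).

4

Heap A, S = {1, 2, 6, 8, 9}:
G(0) = 0
G(1) = mex{0} = 1
G(2) = mex{1,0} = 2
G(3) = mex{2,1} = 0
G(4) = mex{0,2} = 1
G(5) = mex{1,0} = 2
G(6) = mex{2,1,0} = 3
G(7) = mex{3,2,1} = 0
G(8) = mex{0,3,2,0} = 1
G(9) = mex{1,0,0,1,0} = 2
G(10) = mex{2,1,1,2,1} = 0
G(11) = mex{0,2,2,0,2} = 1
G(12) = mex{1,0,3,1,0} = 2
G(13) = mex{2,1,0,2,1} = 3
G(14) = mex{3,2,1,3,2} = 0
G(15) = mex{0,3,2,0,3} = 1
G(16) = mex{1,0,0,1,0} = 2
G(17) = mex{2,1,1,2,1} = 0
G(18) = mex{0,2,2,0,2} = 1
G(19) = mex{1,0,3,1,0} = 2
G(20) = mex{2,1,0,2,1} = 3
G(21) = mex{3,2,1,3,2} = 0
G_A(21) = 0.
Heap B, S = {1, 5, 7, 8, 9}:
n :  0  1  2  3  4  5  6  7  8  9 10 11 12 13
G :  0  1  0  1  0  1  0  1  2  3  2  3  2  3
G_B(13) = 3.
Heap C, S = {3, 4, 6, 7}:
G(0) = 0
G(1) = mex{} = 0
G(2) = mex{} = 0
G(3) = mex{0} = 1
G(4) = mex{0,0} = 1
G(5) = mex{0,0} = 1
G(6) = mex{1,0,0} = 2
G(7) = mex{1,1,0,0} = 2
G(8) = mex{1,1,0,0} = 2
G(9) = mex{2,1,1,0} = 3
G(10) = mex{2,2,1,1} = 0
G(11) = mex{2,2,1,1} = 0
G(12) = mex{3,2,2,1} = 0
G(13) = mex{0,3,2,2} = 1
G(14) = mex{0,0,2,2} = 1
G(15) = mex{0,0,3,2} = 1
G_C(15) = 1.
Combined Grundy value = 0 ⊕ 3 ⊕ 1 = 2.
A winning move leaves total XOR = 0, i.e. changes one component's Grundy value g to g ⊕ X where X is the current total.
Heap A: need g' = 0⊕2 = 2. Options: 21−1→G=3, 21−2→G=2, 21−6→G=1, 21−8→G=3, 21−9→G=2. Hits: 2.
Heap B: need g' = 3⊕2 = 1. Options: 13−1→G=2, 13−5→G=2, 13−7→G=0, 13−8→G=1, 13−9→G=0. Hits: 1.
Heap C: need g' = 1⊕2 = 3. Options: 15−3→G=0, 15−4→G=0, 15−6→G=3, 15−7→G=2. Hits: 1.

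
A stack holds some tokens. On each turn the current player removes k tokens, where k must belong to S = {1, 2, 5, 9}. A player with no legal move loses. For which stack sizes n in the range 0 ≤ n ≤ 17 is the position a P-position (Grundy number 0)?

0, 3, 6, 10, 13, 16

G(0) = 0
G(1) = mex{0} = 1
G(2) = mex{1,0} = 2
G(3) = mex{2,1} = 0
G(4) = mex{0,2} = 1
G(5) = mex{1,0,0} = 2
G(6) = mex{2,1,1} = 0
G(7) = mex{0,2,2} = 1
G(8) = mex{1,0,0} = 2
G(9) = mex{2,1,1,0} = 3
G(10) = mex{3,2,2,1} = 0
G(11) = mex{0,3,0,2} = 1
G(12) = mex{1,0,1,0} = 2
G(13) = mex{2,1,2,1} = 0
G(14) = mex{0,2,3,2} = 1
G(15) = mex{1,0,0,0} = 2
G(16) = mex{2,1,1,1} = 0
G(17) = mex{0,2,2,2} = 1
P-positions are exactly the n with G(n) = 0.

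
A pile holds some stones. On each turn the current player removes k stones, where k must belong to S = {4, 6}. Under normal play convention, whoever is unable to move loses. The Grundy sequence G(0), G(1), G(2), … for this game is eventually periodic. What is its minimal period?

n :  0  1  2  3  4  5  6  7  8  9 10 11 12 13 14 15 16 17 18 19 20 21
G :  0  0  0  0  1  1  1  1  2  2  0  0  0  0  1  1  1  1  2  2  0  0
G(n+10) = G(n) holds for n = 0,…,5 (a full window of length max(S) = 6), so the sequence is purely periodic with period 10.

10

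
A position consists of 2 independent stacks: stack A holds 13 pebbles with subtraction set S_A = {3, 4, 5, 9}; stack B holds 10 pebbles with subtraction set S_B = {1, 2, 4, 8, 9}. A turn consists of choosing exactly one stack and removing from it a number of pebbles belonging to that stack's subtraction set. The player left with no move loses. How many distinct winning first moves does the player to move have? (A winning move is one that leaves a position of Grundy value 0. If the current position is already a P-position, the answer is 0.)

Stack A, S = {3, 4, 5, 9}:
n :  0  1  2  3  4  5  6  7  8  9 10 11 12 13
G :  0  0  0  1  1  1  2  2  0  3  3  1  4  2
G_A(13) = 2.
Stack B, S = {1, 2, 4, 8, 9}:
G(0) = 0
G(1) = mex{0} = 1
G(2) = mex{1,0} = 2
G(3) = mex{2,1} = 0
G(4) = mex{0,2,0} = 1
G(5) = mex{1,0,1} = 2
G(6) = mex{2,1,2} = 0
G(7) = mex{0,2,0} = 1
G(8) = mex{1,0,1,0} = 2
G(9) = mex{2,1,2,1,0} = 3
G(10) = mex{3,2,0,2,1} = 4
G_B(10) = 4.
Combined Grundy value = 2 ⊕ 4 = 6.
A winning move leaves total XOR = 0, i.e. changes one component's Grundy value g to g ⊕ X where X is the current total.
Stack A: need g' = 2⊕6 = 4. Options: 13−3→G=3, 13−4→G=3, 13−5→G=0, 13−9→G=1. Hits: 0.
Stack B: need g' = 4⊕6 = 2. Options: 10−1→G=3, 10−2→G=2, 10−4→G=0, 10−8→G=2, 10−9→G=1. Hits: 2.

2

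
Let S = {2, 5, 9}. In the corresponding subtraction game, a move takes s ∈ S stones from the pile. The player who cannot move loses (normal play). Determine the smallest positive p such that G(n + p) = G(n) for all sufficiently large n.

n :  0  1  2  3  4  5  6  7  8  9 10 11 12 13 14 15 16 17
G :  0  0  1  1  0  2  1  0  0  1  1  0  2  1  0  0  1  1
G(n+7) = G(n) holds for n = 0,…,8 (a full window of length max(S) = 9), so the sequence is purely periodic with period 7.

7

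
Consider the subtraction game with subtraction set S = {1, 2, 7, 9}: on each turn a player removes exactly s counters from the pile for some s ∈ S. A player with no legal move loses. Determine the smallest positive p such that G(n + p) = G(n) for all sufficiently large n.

G(0) = 0
G(1) = mex{0} = 1
G(2) = mex{1,0} = 2
G(3) = mex{2,1} = 0
G(4) = mex{0,2} = 1
G(5) = mex{1,0} = 2
G(6) = mex{2,1} = 0
G(7) = mex{0,2,0} = 1
G(8) = mex{1,0,1} = 2
G(9) = mex{2,1,2,0} = 3
G(10) = mex{3,2,0,1} = 4
G(11) = mex{4,3,1,2} = 0
G(12) = mex{0,4,2,0} = 1
G(13) = mex{1,0,0,1} = 2
G(14) = mex{2,1,1,2} = 0
G(15) = mex{0,2,2,0} = 1
G(16) = mex{1,0,3,1} = 2
G(17) = mex{2,1,4,2} = 0
G(18) = mex{0,2,0,3} = 1
G(19) = mex{1,0,1,4} = 2
G(20) = mex{2,1,2,0} = 3
G(21) = mex{3,2,0,1} = 4
G(22) = mex{4,3,1,2} = 0
G(23) = mex{0,4,2,0} = 1
G(n+11) = G(n) holds for n = 0,…,8 (a full window of length max(S) = 9), so the sequence is purely periodic with period 11.

11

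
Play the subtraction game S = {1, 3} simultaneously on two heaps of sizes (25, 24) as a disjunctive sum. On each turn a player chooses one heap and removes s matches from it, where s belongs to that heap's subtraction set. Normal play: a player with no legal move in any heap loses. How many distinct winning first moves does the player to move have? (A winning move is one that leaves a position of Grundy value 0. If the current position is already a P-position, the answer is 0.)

4

All heaps use S = {1, 3}:
n :  0  1  2  3  4  5  6  7  8  9 10 11 12 13 14 15 16 17 18 19 20 21 22 23 24 25
G :  0  1  0  1  0  1  0  1  0  1  0  1  0  1  0  1  0  1  0  1  0  1  0  1  0  1
Heap A: G(25) = 1.
Heap B: G(24) = 0.
Combined Grundy value = 1 ⊕ 0 = 1.
A winning move leaves total XOR = 0, i.e. changes one component's Grundy value g to g ⊕ X where X is the current total.
Heap A: need g' = 1⊕1 = 0. Options: 25−1→G=0, 25−3→G=0. Hits: 2.
Heap B: need g' = 0⊕1 = 1. Options: 24−1→G=1, 24−3→G=1. Hits: 2.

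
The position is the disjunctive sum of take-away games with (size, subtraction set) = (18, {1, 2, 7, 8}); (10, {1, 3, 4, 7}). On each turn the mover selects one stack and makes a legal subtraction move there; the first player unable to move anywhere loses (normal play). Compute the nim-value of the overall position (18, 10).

Stack A, S = {1, 2, 7, 8}:
n :  0  1  2  3  4  5  6  7  8  9 10 11 12 13 14 15 16 17 18
G :  0  1  2  0  1  2  0  1  2  0  1  2  0  1  2  0  1  2  0
G_A(18) = 0.
Stack B, S = {1, 3, 4, 7}:
G(0) = 0
G(1) = mex{0} = 1
G(2) = mex{1} = 0
G(3) = mex{0,0} = 1
G(4) = mex{1,1,0} = 2
G(5) = mex{2,0,1} = 3
G(6) = mex{3,1,0} = 2
G(7) = mex{2,2,1,0} = 3
G(8) = mex{3,3,2,1} = 0
G(9) = mex{0,2,3,0} = 1
G(10) = mex{1,3,2,1} = 0
G_B(10) = 0.
Combined Grundy value = 0 ⊕ 0 = 0.

0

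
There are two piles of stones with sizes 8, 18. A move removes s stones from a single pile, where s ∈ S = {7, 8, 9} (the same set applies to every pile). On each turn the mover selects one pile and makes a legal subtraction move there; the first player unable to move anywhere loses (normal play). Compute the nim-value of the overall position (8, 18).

All piles use S = {7, 8, 9}:
n :  0  1  2  3  4  5  6  7  8  9 10 11 12 13 14 15 16 17 18
G :  0  0  0  0  0  0  0  1  1  1  1  1  1  1  2  2  0  0  0
Pile A: G(8) = 1.
Pile B: G(18) = 0.
Combined Grundy value = 1 ⊕ 0 = 1.

1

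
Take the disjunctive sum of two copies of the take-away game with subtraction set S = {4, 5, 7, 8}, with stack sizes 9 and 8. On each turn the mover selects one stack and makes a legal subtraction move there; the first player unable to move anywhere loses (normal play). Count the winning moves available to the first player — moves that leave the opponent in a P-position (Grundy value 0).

All stacks use S = {4, 5, 7, 8}:
n : 0 1 2 3 4 5 6 7 8 9
G : 0 0 0 0 1 1 1 1 2 2
Stack A: G(9) = 2.
Stack B: G(8) = 2.
Combined Grundy value = 2 ⊕ 2 = 0.
A winning move leaves total XOR = 0, i.e. changes one component's Grundy value g to g ⊕ X where X is the current total.
Stack A: target g' = 2⊕0 = 2, but every legal move changes the Grundy value (mex property), so 0 moves.
Stack B: target g' = 2⊕0 = 2, but every legal move changes the Grundy value (mex property), so 0 moves.

0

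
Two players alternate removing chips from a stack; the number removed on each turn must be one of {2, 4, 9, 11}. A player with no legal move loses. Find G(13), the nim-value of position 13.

0

n :  0  1  2  3  4  5  6  7  8  9 10 11 12 13
G :  0  0  1  1  2  2  0  0  1  1  2  2  3  0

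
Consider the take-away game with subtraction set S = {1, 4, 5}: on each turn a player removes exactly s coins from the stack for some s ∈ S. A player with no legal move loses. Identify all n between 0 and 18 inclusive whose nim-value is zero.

n :  0  1  2  3  4  5  6  7  8  9 10 11 12 13 14 15 16 17 18
G :  0  1  0  1  2  3  2  3  0  1  0  1  2  3  2  3  0  1  0
P-positions are exactly the n with G(n) = 0.

0, 2, 8, 10, 16, 18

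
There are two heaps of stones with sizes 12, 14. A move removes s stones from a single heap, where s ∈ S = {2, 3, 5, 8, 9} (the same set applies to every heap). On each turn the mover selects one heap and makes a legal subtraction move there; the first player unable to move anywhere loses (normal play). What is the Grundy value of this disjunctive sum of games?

1

All heaps use S = {2, 3, 5, 8, 9}:
G(0) = 0
G(1) = mex{} = 0
G(2) = mex{0} = 1
G(3) = mex{0,0} = 1
G(4) = mex{1,0} = 2
G(5) = mex{1,1,0} = 2
G(6) = mex{2,1,0} = 3
G(7) = mex{2,2,1} = 0
G(8) = mex{3,2,1,0} = 4
G(9) = mex{0,3,2,0,0} = 1
G(10) = mex{4,0,2,1,0} = 3
G(11) = mex{1,4,3,1,1} = 0
G(12) = mex{3,1,0,2,1} = 4
G(13) = mex{0,3,4,2,2} = 1
G(14) = mex{4,0,1,3,2} = 5
Heap A: G(12) = 4.
Heap B: G(14) = 5.
Combined Grundy value = 4 ⊕ 5 = 1.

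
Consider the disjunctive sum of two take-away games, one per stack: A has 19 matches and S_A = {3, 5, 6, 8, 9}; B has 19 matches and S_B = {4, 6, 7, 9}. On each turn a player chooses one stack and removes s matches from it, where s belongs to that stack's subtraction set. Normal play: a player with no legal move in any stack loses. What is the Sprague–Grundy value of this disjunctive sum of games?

3

Stack A, S = {3, 5, 6, 8, 9}:
n :  0  1  2  3  4  5  6  7  8  9 10 11 12 13 14 15 16 17 18 19
G :  0  0  0  1  1  1  2  2  2  3  3  3  0  0  0  1  1  1  2  2
G_A(19) = 2.
Stack B, S = {4, 6, 7, 9}:
n :  0  1  2  3  4  5  6  7  8  9 10 11 12 13 14 15 16 17 18 19
G :  0  0  0  0  1  1  1  1  2  2  2  2  3  0  0  0  0  1  1  1
G_B(19) = 1.
Combined Grundy value = 2 ⊕ 1 = 3.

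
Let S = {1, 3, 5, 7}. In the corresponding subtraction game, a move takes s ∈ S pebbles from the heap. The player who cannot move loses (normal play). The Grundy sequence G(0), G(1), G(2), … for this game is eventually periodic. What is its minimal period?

2

n :  0  1  2  3  4  5  6  7  8  9 10 11 12 13 14
G :  0  1  0  1  0  1  0  1  0  1  0  1  0  1  0
G(n+2) = G(n) holds for n = 0,…,6 (a full window of length max(S) = 7), so the sequence is purely periodic with period 2.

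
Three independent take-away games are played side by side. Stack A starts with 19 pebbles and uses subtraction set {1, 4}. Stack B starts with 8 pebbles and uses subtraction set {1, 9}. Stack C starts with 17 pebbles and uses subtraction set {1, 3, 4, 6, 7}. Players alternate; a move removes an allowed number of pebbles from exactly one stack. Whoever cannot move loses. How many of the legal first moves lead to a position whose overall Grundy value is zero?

3

Stack A, S = {1, 4}:
n :  0  1  2  3  4  5  6  7  8  9 10 11 12 13 14 15 16 17 18 19
G :  0  1  0  1  2  0  1  0  1  2  0  1  0  1  2  0  1  0  1  2
G_A(19) = 2.
Stack B, S = {1, 9}:
n : 0 1 2 3 4 5 6 7 8
G : 0 1 0 1 0 1 0 1 0
G_B(8) = 0.
Stack C, S = {1, 3, 4, 6, 7}:
n :  0  1  2  3  4  5  6  7  8  9 10 11 12 13 14 15 16 17
G :  0  1  0  1  2  3  2  3  4  5  0  1  0  1  2  3  2  3
G_C(17) = 3.
Combined Grundy value = 2 ⊕ 0 ⊕ 3 = 1.
A winning move leaves total XOR = 0, i.e. changes one component's Grundy value g to g ⊕ X where X is the current total.
Stack A: need g' = 2⊕1 = 3. Options: 19−1→G=1, 19−4→G=0. Hits: 0.
Stack B: need g' = 0⊕1 = 1. Options: 8−1→G=1. Hits: 1.
Stack C: need g' = 3⊕1 = 2. Options: 17−1→G=2, 17−3→G=2, 17−4→G=1, 17−6→G=1, 17−7→G=0. Hits: 2.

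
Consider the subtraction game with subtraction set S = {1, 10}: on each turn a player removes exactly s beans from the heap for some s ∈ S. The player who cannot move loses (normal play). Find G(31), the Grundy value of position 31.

1

G(0) = 0
G(1) = mex{0} = 1
G(2) = mex{1} = 0
G(3) = mex{0} = 1
G(4) = mex{1} = 0
G(5) = mex{0} = 1
G(6) = mex{1} = 0
G(7) = mex{0} = 1
G(8) = mex{1} = 0
G(9) = mex{0} = 1
G(10) = mex{1,0} = 2
G(11) = mex{2,1} = 0
G(12) = mex{0,0} = 1
G(13) = mex{1,1} = 0
G(14) = mex{0,0} = 1
G(15) = mex{1,1} = 0
G(16) = mex{0,0} = 1
G(17) = mex{1,1} = 0
G(18) = mex{0,0} = 1
G(19) = mex{1,1} = 0
G(20) = mex{0,2} = 1
G(21) = mex{1,0} = 2
G(22) = mex{2,1} = 0
G(23) = mex{0,0} = 1
G(24) = mex{1,1} = 0
G(25) = mex{0,0} = 1
G(26) = mex{1,1} = 0
G(27) = mex{0,0} = 1
G(28) = mex{1,1} = 0
G(29) = mex{0,0} = 1
G(30) = mex{1,1} = 0
G(31) = mex{0,2} = 1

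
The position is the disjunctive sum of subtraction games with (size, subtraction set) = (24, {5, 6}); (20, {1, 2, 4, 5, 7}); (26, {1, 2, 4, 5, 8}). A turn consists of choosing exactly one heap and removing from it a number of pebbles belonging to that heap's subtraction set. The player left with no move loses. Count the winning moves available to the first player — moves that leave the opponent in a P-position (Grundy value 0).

0

Heap A, S = {5, 6}:
n :  0  1  2  3  4  5  6  7  8  9 10 11 12 13 14 15 16 17 18 19 20 21 22 23 24
G :  0  0  0  0  0  1  1  1  1  1  2  0  0  0  0  0  1  1  1  1  1  2  0  0  0
G_A(24) = 0.
Heap B, S = {1, 2, 4, 5, 7}:
n :  0  1  2  3  4  5  6  7  8  9 10 11 12 13 14 15 16 17 18 19 20
G :  0  1  2  0  1  2  0  1  2  0  1  2  0  1  2  0  1  2  0  1  2
G_B(20) = 2.
Heap C, S = {1, 2, 4, 5, 8}:
n :  0  1  2  3  4  5  6  7  8  9 10 11 12 13 14 15 16 17 18 19 20 21 22 23 24 25 26
G :  0  1  2  0  1  2  0  1  2  0  1  2  0  1  2  0  1  2  0  1  2  0  1  2  0  1  2
G_C(26) = 2.
Combined Grundy value = 0 ⊕ 2 ⊕ 2 = 0.
A winning move leaves total XOR = 0, i.e. changes one component's Grundy value g to g ⊕ X where X is the current total.
Heap A: target g' = 0⊕0 = 0, but every legal move changes the Grundy value (mex property), so 0 moves.
Heap B: target g' = 2⊕0 = 2, but every legal move changes the Grundy value (mex property), so 0 moves.
Heap C: target g' = 2⊕0 = 2, but every legal move changes the Grundy value (mex property), so 0 moves.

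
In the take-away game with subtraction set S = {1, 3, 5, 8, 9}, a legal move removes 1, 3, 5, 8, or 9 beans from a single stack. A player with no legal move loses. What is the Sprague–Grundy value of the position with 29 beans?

3

G(0) = 0
G(1) = mex{0} = 1
G(2) = mex{1} = 0
G(3) = mex{0,0} = 1
G(4) = mex{1,1} = 0
G(5) = mex{0,0,0} = 1
G(6) = mex{1,1,1} = 0
G(7) = mex{0,0,0} = 1
G(8) = mex{1,1,1,0} = 2
G(9) = mex{2,0,0,1,0} = 3
G(10) = mex{3,1,1,0,1} = 2
G(11) = mex{2,2,0,1,0} = 3
G(12) = mex{3,3,1,0,1} = 2
G(13) = mex{2,2,2,1,0} = 3
G(14) = mex{3,3,3,0,1} = 2
G(15) = mex{2,2,2,1,0} = 3
G(16) = mex{3,3,3,2,1} = 0
G(17) = mex{0,2,2,3,2} = 1
G(18) = mex{1,3,3,2,3} = 0
G(19) = mex{0,0,2,3,2} = 1
G(20) = mex{1,1,3,2,3} = 0
G(21) = mex{0,0,0,3,2} = 1
G(22) = mex{1,1,1,2,3} = 0
G(23) = mex{0,0,0,3,2} = 1
G(24) = mex{1,1,1,0,3} = 2
G(25) = mex{2,0,0,1,0} = 3
G(26) = mex{3,1,1,0,1} = 2
G(27) = mex{2,2,0,1,0} = 3
G(28) = mex{3,3,1,0,1} = 2
G(29) = mex{2,2,2,1,0} = 3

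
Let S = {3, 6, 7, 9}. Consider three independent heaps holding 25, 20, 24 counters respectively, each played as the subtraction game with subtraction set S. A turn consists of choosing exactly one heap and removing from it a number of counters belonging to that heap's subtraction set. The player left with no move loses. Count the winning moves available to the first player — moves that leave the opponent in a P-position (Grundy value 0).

All heaps use S = {3, 6, 7, 9}:
n :  0  1  2  3  4  5  6  7  8  9 10 11 12 13 14 15 16 17 18 19 20 21 22 23 24 25
G :  0  0  0  1  1  1  2  2  2  3  3  3  0  0  0  1  1  1  2  2  2  3  3  3  0  0
Heap A: G(25) = 0.
Heap B: G(20) = 2.
Heap C: G(24) = 0.
Combined Grundy value = 0 ⊕ 2 ⊕ 0 = 2.
A winning move leaves total XOR = 0, i.e. changes one component's Grundy value g to g ⊕ X where X is the current total.
Heap A: need g' = 0⊕2 = 2. Options: 25−3→G=3, 25−6→G=2, 25−7→G=2, 25−9→G=1. Hits: 2.
Heap B: need g' = 2⊕2 = 0. Options: 20−3→G=1, 20−6→G=0, 20−7→G=0, 20−9→G=3. Hits: 2.
Heap C: need g' = 0⊕2 = 2. Options: 24−3→G=3, 24−6→G=2, 24−7→G=1, 24−9→G=1. Hits: 1.

5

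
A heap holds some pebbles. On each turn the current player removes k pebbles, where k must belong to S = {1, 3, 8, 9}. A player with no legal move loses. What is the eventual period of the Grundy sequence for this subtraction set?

n :  0  1  2  3  4  5  6  7  8  9 10 11 12 13 14 15 16 17 18 19 20 21 22 23 24 25 26 27 28 29 30 31 32 33
G :  0  1  0  1  0  1  0  1  2  3  2  3  2  3  2  3  0  1  0  1  0  1  0  1  2  3  2  3  2  3  2  3  0  1
G(n+16) = G(n) holds for n = 0,…,8 (a full window of length max(S) = 9), so the sequence is purely periodic with period 16.

16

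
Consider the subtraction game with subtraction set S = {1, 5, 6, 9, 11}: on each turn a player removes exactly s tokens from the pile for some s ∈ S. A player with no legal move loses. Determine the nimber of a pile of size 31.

3

G(0) = 0
G(1) = mex{0} = 1
G(2) = mex{1} = 0
G(3) = mex{0} = 1
G(4) = mex{1} = 0
G(5) = mex{0,0} = 1
G(6) = mex{1,1,0} = 2
G(7) = mex{2,0,1} = 3
G(8) = mex{3,1,0} = 2
G(9) = mex{2,0,1,0} = 3
G(10) = mex{3,1,0,1} = 2
G(11) = mex{2,2,1,0,0} = 3
G(12) = mex{3,3,2,1,1} = 0
G(13) = mex{0,2,3,0,0} = 1
G(14) = mex{1,3,2,1,1} = 0
G(15) = mex{0,2,3,2,0} = 1
G(16) = mex{1,3,2,3,1} = 0
G(17) = mex{0,0,3,2,2} = 1
G(18) = mex{1,1,0,3,3} = 2
G(19) = mex{2,0,1,2,2} = 3
G(20) = mex{3,1,0,3,3} = 2
G(21) = mex{2,0,1,0,2} = 3
G(22) = mex{3,1,0,1,3} = 2
G(23) = mex{2,2,1,0,0} = 3
G(24) = mex{3,3,2,1,1} = 0
G(25) = mex{0,2,3,0,0} = 1
G(26) = mex{1,3,2,1,1} = 0
G(27) = mex{0,2,3,2,0} = 1
G(28) = mex{1,3,2,3,1} = 0
G(29) = mex{0,0,3,2,2} = 1
G(30) = mex{1,1,0,3,3} = 2
G(31) = mex{2,0,1,2,2} = 3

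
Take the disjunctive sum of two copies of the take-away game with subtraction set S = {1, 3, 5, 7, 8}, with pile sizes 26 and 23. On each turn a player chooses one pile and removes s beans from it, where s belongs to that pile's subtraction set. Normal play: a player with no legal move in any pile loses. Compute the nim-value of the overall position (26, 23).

1

All piles use S = {1, 3, 5, 7, 8}:
n :  0  1  2  3  4  5  6  7  8  9 10 11 12 13 14 15 16 17 18 19 20 21 22 23 24 25 26
G :  0  1  0  1  0  1  0  1  2  3  2  3  2  3  2  0  1  0  1  0  1  0  1  2  3  2  3
Pile A: G(26) = 3.
Pile B: G(23) = 2.
Combined Grundy value = 3 ⊕ 2 = 1.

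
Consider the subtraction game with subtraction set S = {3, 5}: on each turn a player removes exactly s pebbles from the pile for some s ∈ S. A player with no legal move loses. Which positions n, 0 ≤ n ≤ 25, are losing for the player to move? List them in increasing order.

n :  0  1  2  3  4  5  6  7  8  9 10 11 12 13 14 15 16 17 18 19 20 21 22 23 24 25
G :  0  0  0  1  1  1  2  2  0  0  0  1  1  1  2  2  0  0  0  1  1  1  2  2  0  0
P-positions are exactly the n with G(n) = 0.

0, 1, 2, 8, 9, 10, 16, 17, 18, 24, 25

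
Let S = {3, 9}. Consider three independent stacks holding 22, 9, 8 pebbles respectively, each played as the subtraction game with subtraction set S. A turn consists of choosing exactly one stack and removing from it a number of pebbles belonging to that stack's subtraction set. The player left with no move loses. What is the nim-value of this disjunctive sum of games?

All stacks use S = {3, 9}:
n :  0  1  2  3  4  5  6  7  8  9 10 11 12 13 14 15 16 17 18 19 20 21 22
G :  0  0  0  1  1  1  0  0  0  1  1  1  0  0  0  1  1  1  0  0  0  1  1
Stack A: G(22) = 1.
Stack B: G(9) = 1.
Stack C: G(8) = 0.
Combined Grundy value = 1 ⊕ 1 ⊕ 0 = 0.

0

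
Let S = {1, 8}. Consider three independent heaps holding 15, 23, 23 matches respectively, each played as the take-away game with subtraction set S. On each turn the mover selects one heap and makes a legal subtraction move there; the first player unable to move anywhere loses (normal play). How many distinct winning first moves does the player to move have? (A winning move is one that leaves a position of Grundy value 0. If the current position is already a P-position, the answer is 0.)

All heaps use S = {1, 8}:
G(0) = 0
G(1) = mex{0} = 1
G(2) = mex{1} = 0
G(3) = mex{0} = 1
G(4) = mex{1} = 0
G(5) = mex{0} = 1
G(6) = mex{1} = 0
G(7) = mex{0} = 1
G(8) = mex{1,0} = 2
G(9) = mex{2,1} = 0
G(10) = mex{0,0} = 1
G(11) = mex{1,1} = 0
G(12) = mex{0,0} = 1
G(13) = mex{1,1} = 0
G(14) = mex{0,0} = 1
G(15) = mex{1,1} = 0
G(16) = mex{0,2} = 1
G(17) = mex{1,0} = 2
G(18) = mex{2,1} = 0
G(19) = mex{0,0} = 1
G(20) = mex{1,1} = 0
G(21) = mex{0,0} = 1
G(22) = mex{1,1} = 0
G(23) = mex{0,0} = 1
Heap A: G(15) = 0.
Heap B: G(23) = 1.
Heap C: G(23) = 1.
Combined Grundy value = 0 ⊕ 1 ⊕ 1 = 0.
A winning move leaves total XOR = 0, i.e. changes one component's Grundy value g to g ⊕ X where X is the current total.
Heap A: target g' = 0⊕0 = 0, but every legal move changes the Grundy value (mex property), so 0 moves.
Heap B: target g' = 1⊕0 = 1, but every legal move changes the Grundy value (mex property), so 0 moves.
Heap C: target g' = 1⊕0 = 1, but every legal move changes the Grundy value (mex property), so 0 moves.

0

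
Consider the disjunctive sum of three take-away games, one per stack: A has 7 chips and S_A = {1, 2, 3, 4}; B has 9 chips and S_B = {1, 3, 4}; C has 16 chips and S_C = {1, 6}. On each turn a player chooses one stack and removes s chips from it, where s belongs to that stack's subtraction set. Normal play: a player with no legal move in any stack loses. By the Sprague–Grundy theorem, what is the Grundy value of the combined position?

2

Stack A, S = {1, 2, 3, 4}:
n : 0 1 2 3 4 5 6 7
G : 0 1 2 3 4 0 1 2
G_A(7) = 2.
Stack B, S = {1, 3, 4}:
G(0) = 0
G(1) = mex{0} = 1
G(2) = mex{1} = 0
G(3) = mex{0,0} = 1
G(4) = mex{1,1,0} = 2
G(5) = mex{2,0,1} = 3
G(6) = mex{3,1,0} = 2
G(7) = mex{2,2,1} = 0
G(8) = mex{0,3,2} = 1
G(9) = mex{1,2,3} = 0
G_B(9) = 0.
Stack C, S = {1, 6}:
n :  0  1  2  3  4  5  6  7  8  9 10 11 12 13 14 15 16
G :  0  1  0  1  0  1  2  0  1  0  1  0  1  2  0  1  0
G_C(16) = 0.
Combined Grundy value = 2 ⊕ 0 ⊕ 0 = 2.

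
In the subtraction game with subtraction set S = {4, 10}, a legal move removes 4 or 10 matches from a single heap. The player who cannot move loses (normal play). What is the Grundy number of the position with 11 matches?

2

G(0) = 0
G(1) = mex{} = 0
G(2) = mex{} = 0
G(3) = mex{} = 0
G(4) = mex{0} = 1
G(5) = mex{0} = 1
G(6) = mex{0} = 1
G(7) = mex{0} = 1
G(8) = mex{1} = 0
G(9) = mex{1} = 0
G(10) = mex{1,0} = 2
G(11) = mex{1,0} = 2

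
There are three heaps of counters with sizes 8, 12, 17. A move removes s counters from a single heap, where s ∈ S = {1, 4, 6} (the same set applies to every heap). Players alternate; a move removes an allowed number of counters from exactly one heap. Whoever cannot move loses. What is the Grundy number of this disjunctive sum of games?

All heaps use S = {1, 4, 6}:
n :  0  1  2  3  4  5  6  7  8  9 10 11 12 13 14 15 16 17
G :  0  1  0  1  2  0  1  0  1  2  0  1  0  1  2  0  1  0
Heap A: G(8) = 1.
Heap B: G(12) = 0.
Heap C: G(17) = 0.
Combined Grundy value = 1 ⊕ 0 ⊕ 0 = 1.

1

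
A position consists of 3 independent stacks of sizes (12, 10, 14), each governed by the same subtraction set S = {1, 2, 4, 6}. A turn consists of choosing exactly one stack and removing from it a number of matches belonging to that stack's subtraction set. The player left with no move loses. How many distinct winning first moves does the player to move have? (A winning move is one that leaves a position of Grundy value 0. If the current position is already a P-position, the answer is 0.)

All stacks use S = {1, 2, 4, 6}:
G(0) = 0
G(1) = mex{0} = 1
G(2) = mex{1,0} = 2
G(3) = mex{2,1} = 0
G(4) = mex{0,2,0} = 1
G(5) = mex{1,0,1} = 2
G(6) = mex{2,1,2,0} = 3
G(7) = mex{3,2,0,1} = 4
G(8) = mex{4,3,1,2} = 0
G(9) = mex{0,4,2,0} = 1
G(10) = mex{1,0,3,1} = 2
G(11) = mex{2,1,4,2} = 0
G(12) = mex{0,2,0,3} = 1
G(13) = mex{1,0,1,4} = 2
G(14) = mex{2,1,2,0} = 3
Stack A: G(12) = 1.
Stack B: G(10) = 2.
Stack C: G(14) = 3.
Combined Grundy value = 1 ⊕ 2 ⊕ 3 = 0.
A winning move leaves total XOR = 0, i.e. changes one component's Grundy value g to g ⊕ X where X is the current total.
Stack A: target g' = 1⊕0 = 1, but every legal move changes the Grundy value (mex property), so 0 moves.
Stack B: target g' = 2⊕0 = 2, but every legal move changes the Grundy value (mex property), so 0 moves.
Stack C: target g' = 3⊕0 = 3, but every legal move changes the Grundy value (mex property), so 0 moves.

0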